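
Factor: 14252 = 2^2*7^1*509^1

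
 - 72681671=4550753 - 77232424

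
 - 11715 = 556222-567937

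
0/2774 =0= 0.00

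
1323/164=8  +  11/164 =8.07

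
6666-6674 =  - 8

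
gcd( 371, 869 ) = 1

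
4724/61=4724/61=77.44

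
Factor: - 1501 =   -  19^1*79^1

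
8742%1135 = 797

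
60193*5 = 300965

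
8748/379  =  23 +31/379   =  23.08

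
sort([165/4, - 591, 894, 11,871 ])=[ -591,11,165/4,871,894]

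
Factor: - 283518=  -2^1 * 3^2*19^1*829^1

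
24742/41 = 603 + 19/41 =603.46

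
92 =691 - 599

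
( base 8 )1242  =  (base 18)218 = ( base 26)PO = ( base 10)674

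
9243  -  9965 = - 722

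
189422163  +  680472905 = 869895068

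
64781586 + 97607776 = 162389362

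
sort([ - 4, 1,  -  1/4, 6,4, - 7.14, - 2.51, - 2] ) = [ - 7.14, -4, - 2.51, - 2, - 1/4,1,4, 6 ] 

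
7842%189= 93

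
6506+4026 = 10532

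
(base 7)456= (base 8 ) 355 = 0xED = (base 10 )237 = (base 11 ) 1A6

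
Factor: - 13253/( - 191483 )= 29/419 = 29^1*419^ ( - 1 )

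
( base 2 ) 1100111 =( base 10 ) 103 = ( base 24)47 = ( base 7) 205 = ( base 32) 37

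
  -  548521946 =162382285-710904231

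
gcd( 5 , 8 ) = 1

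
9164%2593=1385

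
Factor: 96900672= 2^6 * 3^1*11^2*43^1*97^1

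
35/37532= 35/37532 = 0.00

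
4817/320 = 4817/320 = 15.05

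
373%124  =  1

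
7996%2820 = 2356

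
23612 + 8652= 32264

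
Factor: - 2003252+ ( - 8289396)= - 10292648 =- 2^3*1286581^1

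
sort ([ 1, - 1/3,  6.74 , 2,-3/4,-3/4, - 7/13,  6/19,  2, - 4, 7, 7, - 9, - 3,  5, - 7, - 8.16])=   [- 9, - 8.16 ,  -  7,  -  4, - 3, - 3/4 , - 3/4, - 7/13, - 1/3, 6/19,1,2, 2,5, 6.74,  7,  7]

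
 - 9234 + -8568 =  - 17802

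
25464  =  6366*4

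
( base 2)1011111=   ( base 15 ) 65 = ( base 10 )95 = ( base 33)2t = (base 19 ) 50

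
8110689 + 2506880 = 10617569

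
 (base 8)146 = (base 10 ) 102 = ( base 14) 74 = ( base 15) 6C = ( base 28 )3I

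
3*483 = 1449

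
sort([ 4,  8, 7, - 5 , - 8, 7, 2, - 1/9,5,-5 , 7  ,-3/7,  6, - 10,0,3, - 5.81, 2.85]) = [ - 10, - 8, - 5.81, - 5,-5,- 3/7, - 1/9,0,2,2.85,3,  4, 5,6,7 , 7,  7, 8]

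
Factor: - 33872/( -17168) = 37^( - 1)* 73^1 = 73/37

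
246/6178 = 123/3089 = 0.04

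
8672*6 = 52032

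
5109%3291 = 1818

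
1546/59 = 1546/59= 26.20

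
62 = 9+53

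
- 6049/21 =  - 6049/21 = - 288.05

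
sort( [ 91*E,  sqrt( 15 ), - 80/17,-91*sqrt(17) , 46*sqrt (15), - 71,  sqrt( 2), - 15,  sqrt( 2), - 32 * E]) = [ - 91*sqrt( 17), - 32*E,  -  71,-15,- 80/17, sqrt( 2), sqrt( 2), sqrt( 15) , 46*sqrt( 15),91*E]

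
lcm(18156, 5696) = 290496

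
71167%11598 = 1579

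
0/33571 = 0 = 0.00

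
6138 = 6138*1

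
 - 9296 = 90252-99548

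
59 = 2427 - 2368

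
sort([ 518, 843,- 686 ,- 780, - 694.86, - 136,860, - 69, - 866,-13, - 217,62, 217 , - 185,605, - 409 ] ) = [  -  866,-780, -694.86, - 686,- 409,-217, - 185, - 136, - 69,-13, 62,  217,518, 605, 843, 860]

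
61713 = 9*6857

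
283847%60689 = 41091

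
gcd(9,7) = 1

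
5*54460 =272300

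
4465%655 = 535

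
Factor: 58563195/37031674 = 2^( - 1)*3^1*5^1*769^1*953^( - 1 )*5077^1*19429^(  -  1)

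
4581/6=1527/2 = 763.50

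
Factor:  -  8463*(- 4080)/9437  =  34529040/9437 = 2^4*3^2*5^1*7^1*13^1*17^1*31^1 * 9437^( - 1 )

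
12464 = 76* 164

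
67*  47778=3201126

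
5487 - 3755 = 1732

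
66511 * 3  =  199533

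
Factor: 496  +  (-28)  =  2^2*3^2*13^1=468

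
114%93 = 21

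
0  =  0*486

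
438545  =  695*631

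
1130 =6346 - 5216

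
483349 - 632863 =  -149514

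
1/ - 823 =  - 1/823 = -0.00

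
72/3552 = 3/148 = 0.02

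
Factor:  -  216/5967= - 2^3 * 13^( - 1)*17^( - 1) = - 8/221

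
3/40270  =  3/40270 = 0.00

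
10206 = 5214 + 4992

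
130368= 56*2328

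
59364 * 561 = 33303204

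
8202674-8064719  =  137955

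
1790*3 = 5370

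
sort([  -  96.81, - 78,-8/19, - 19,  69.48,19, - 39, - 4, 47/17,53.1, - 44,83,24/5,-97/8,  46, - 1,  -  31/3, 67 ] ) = [-96.81, - 78, - 44, - 39, - 19, - 97/8, - 31/3,-4,-1, - 8/19,47/17, 24/5,19,46,53.1,67,69.48,83 ]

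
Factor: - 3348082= -2^1*17^1*98473^1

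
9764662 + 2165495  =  11930157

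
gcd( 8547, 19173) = 231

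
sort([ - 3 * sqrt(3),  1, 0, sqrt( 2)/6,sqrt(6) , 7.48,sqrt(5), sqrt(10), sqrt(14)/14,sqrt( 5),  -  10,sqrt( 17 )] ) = [  -  10, - 3*sqrt(3), 0, sqrt(2 )/6, sqrt( 14) /14, 1, sqrt( 5),sqrt(5),sqrt(6), sqrt( 10 ), sqrt(17), 7.48 ] 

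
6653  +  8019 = 14672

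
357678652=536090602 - 178411950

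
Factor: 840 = 2^3* 3^1*5^1 * 7^1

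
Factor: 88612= 2^2*22153^1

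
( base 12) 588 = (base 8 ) 1470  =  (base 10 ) 824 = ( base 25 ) 17o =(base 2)1100111000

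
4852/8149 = 4852/8149 = 0.60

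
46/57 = 46/57 = 0.81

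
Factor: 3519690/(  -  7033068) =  - 586615/1172178 = -  2^( - 1)*3^(-3 )*5^1 * 7^(-2 )*23^1*443^( -1 )* 5101^1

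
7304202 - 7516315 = - 212113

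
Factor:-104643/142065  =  -151/205=- 5^( - 1)*41^(- 1)*151^1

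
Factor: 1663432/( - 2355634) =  - 831716/1177817= -2^2*59^(-1 )*337^1*617^1*19963^(-1) 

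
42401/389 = 109 = 109.00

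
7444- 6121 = 1323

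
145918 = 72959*2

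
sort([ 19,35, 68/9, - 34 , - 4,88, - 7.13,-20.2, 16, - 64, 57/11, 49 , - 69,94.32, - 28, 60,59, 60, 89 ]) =[- 69,-64, - 34, - 28, - 20.2, - 7.13, - 4,57/11  ,  68/9,  16,19 , 35,49,59,60,60, 88,89,94.32 ]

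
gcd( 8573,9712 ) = 1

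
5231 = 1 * 5231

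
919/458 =2+3/458=2.01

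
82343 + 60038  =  142381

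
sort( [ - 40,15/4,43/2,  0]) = [ - 40, 0,  15/4, 43/2 ] 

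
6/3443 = 6/3443 = 0.00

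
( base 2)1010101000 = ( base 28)o8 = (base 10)680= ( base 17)260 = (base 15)305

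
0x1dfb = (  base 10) 7675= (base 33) 71j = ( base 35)69a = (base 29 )93J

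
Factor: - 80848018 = -2^1*40424009^1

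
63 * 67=4221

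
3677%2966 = 711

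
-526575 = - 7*75225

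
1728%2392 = 1728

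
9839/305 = 9839/305 = 32.26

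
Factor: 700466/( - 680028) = - 2^( - 1)*3^( - 1)*13^1 *29^1*61^( - 1 )= - 377/366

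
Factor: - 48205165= -5^1*2251^1*4283^1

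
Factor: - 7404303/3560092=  - 2^( - 2) *3^1 *103^( - 1 ) * 8641^(-1)*2468101^1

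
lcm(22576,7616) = 632128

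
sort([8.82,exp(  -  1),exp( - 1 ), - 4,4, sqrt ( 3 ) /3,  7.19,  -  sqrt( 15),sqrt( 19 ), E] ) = [ - 4, - sqrt(15 ),exp ( - 1 ), exp( -1 ), sqrt( 3 ) /3,E,4,sqrt( 19), 7.19,8.82]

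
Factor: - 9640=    - 2^3*5^1*241^1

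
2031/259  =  7 +218/259=7.84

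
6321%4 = 1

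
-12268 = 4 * ( - 3067 ) 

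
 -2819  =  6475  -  9294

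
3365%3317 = 48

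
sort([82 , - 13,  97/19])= [ - 13, 97/19 , 82]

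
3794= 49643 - 45849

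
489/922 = 489/922= 0.53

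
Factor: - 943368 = -2^3*3^1 * 23^1 * 1709^1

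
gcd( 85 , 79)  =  1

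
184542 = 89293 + 95249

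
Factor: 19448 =2^3*11^1 * 13^1*17^1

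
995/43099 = 995/43099 =0.02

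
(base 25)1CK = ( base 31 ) uf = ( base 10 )945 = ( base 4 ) 32301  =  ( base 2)1110110001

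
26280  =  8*3285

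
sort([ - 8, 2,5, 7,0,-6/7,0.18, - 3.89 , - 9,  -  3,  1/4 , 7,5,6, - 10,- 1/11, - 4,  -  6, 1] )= [ - 10, - 9,- 8, -6,-4, - 3.89, - 3,  -  6/7 , - 1/11,  0, 0.18,1/4,1,2 , 5,5,  6,7, 7 ] 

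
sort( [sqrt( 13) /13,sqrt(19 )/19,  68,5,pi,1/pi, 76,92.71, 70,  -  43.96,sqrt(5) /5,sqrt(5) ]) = [ - 43.96, sqrt(19)/19, sqrt( 13 ) /13,  1/pi , sqrt(5) /5,sqrt( 5), pi, 5,68, 70, 76, 92.71] 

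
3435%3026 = 409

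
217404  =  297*732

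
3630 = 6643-3013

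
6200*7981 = 49482200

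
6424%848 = 488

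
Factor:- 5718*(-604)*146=504236112 = 2^4*3^1*73^1*151^1*953^1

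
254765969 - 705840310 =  - 451074341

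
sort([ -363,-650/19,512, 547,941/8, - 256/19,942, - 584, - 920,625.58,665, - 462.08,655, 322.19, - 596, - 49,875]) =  [ -920, - 596, - 584, - 462.08, - 363, - 49, - 650/19  , - 256/19,941/8,322.19, 512,547,625.58,655,665, 875,942]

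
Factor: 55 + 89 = 144=2^4*3^2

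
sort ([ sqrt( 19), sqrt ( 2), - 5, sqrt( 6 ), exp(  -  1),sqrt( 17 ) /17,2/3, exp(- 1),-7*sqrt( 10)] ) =[- 7*sqrt( 10 ),-5, sqrt( 17)/17, exp( - 1), exp( - 1), 2/3,sqrt ( 2),sqrt(6),  sqrt(19)]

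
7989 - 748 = 7241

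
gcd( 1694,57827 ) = 77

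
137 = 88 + 49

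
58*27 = 1566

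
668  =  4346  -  3678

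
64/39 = 64/39 = 1.64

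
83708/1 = 83708 = 83708.00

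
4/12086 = 2/6043  =  0.00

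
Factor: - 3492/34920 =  - 2^(  -  1)*5^( - 1 ) =- 1/10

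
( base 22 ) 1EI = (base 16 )32A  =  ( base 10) 810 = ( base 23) 1C5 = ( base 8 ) 1452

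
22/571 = 22/571 = 0.04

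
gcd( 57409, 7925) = 1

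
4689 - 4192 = 497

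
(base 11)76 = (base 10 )83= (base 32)2J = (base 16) 53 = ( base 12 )6B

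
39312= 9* 4368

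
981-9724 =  - 8743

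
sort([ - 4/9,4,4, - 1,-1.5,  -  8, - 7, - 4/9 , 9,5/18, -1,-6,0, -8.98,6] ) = [  -  8.98, - 8, - 7, - 6, - 1.5, - 1, - 1, - 4/9, - 4/9 , 0,5/18,4,4,6, 9 ] 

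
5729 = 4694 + 1035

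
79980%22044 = 13848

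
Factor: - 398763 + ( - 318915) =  - 717678 = -2^1  *  3^2  *13^1*3067^1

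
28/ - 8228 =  - 7/2057  =  - 0.00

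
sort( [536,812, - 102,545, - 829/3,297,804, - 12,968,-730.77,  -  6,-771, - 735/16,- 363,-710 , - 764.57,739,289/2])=[  -  771, - 764.57, - 730.77,  -  710,-363,-829/3,  -  102,-735/16, - 12, - 6,289/2,297, 536,545, 739, 804,812, 968] 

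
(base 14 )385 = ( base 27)Q3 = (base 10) 705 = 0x2C1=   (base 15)320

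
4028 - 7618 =-3590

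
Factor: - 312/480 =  - 2^( - 2 )*5^ ( - 1)*13^1 = - 13/20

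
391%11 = 6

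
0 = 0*35163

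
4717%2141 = 435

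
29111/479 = 60+371/479 = 60.77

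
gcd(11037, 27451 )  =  283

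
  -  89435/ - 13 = 89435/13 = 6879.62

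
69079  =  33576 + 35503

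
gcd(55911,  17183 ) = 1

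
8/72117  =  8/72117 = 0.00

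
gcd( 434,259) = 7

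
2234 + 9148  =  11382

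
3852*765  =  2946780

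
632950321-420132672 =212817649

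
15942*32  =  510144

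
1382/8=172 + 3/4 = 172.75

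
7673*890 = 6828970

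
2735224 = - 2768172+5503396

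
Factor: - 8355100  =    -  2^2*5^2*13^1 * 6427^1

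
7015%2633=1749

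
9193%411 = 151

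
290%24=2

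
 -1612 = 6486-8098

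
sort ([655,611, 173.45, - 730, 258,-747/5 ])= [-730,-747/5 , 173.45, 258, 611,655 ] 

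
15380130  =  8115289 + 7264841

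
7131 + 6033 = 13164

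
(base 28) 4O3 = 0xEE3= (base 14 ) 1563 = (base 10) 3811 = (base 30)471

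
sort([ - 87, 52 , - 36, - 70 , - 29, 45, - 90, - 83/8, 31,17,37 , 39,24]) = [-90, - 87 , - 70, - 36, - 29, - 83/8,17, 24, 31, 37,  39, 45,52]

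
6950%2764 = 1422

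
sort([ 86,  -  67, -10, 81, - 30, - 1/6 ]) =[- 67, - 30,-10, - 1/6, 81,86]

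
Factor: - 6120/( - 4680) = 13^ ( - 1)*17^1=17/13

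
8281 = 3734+4547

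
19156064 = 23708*808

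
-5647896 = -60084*94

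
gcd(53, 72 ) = 1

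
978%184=58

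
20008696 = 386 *51836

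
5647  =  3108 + 2539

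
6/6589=6/6589  =  0.00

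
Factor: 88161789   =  3^1* 101^1*290963^1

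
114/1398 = 19/233  =  0.08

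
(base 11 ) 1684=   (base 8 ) 4145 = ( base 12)12B1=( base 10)2149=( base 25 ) 3AO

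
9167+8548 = 17715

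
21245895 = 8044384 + 13201511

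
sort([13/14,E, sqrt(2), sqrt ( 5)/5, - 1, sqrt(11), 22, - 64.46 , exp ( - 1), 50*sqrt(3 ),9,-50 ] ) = [ - 64.46, - 50,  -  1,exp( -1),  sqrt( 5 ) /5, 13/14, sqrt( 2 ),E,sqrt(11 ),9, 22, 50*sqrt( 3 ) ] 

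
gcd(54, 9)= 9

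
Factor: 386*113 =2^1 * 113^1*193^1 = 43618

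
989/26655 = 989/26655 = 0.04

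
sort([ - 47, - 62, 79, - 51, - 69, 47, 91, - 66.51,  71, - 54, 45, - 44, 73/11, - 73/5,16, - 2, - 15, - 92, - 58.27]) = [ - 92, - 69, - 66.51 , - 62, - 58.27 , - 54, - 51,-47, - 44, - 15, - 73/5,- 2,73/11, 16,  45,47, 71, 79, 91] 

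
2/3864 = 1/1932 = 0.00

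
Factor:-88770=-2^1*3^1 *5^1 * 11^1* 269^1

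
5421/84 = 64+15/28 = 64.54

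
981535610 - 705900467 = 275635143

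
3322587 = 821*4047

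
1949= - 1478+3427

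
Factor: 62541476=2^2*15635369^1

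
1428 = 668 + 760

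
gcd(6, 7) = 1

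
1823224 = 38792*47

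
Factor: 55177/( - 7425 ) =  - 3^( - 3 )*5^(-2)*11^( - 1 )*23^1*2399^1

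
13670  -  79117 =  - 65447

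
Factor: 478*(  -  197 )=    - 2^1*197^1*239^1 = -94166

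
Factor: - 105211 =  - 105211^1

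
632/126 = 5 + 1/63 =5.02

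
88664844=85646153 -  - 3018691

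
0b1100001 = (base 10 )97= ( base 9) 117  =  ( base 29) 3a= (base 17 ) 5C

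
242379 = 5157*47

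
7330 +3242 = 10572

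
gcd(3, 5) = 1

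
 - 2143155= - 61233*35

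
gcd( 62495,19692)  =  1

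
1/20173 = 1/20173 = 0.00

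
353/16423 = 353/16423 = 0.02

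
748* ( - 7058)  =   - 5279384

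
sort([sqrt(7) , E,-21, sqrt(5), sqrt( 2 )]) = [ - 21, sqrt( 2),sqrt( 5),sqrt(7),E] 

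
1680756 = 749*2244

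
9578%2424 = 2306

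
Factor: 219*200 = 2^3 * 3^1 * 5^2 * 73^1 = 43800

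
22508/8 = 2813 + 1/2 = 2813.50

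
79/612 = 79/612  =  0.13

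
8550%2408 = 1326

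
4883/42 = 4883/42 =116.26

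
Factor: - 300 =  - 2^2 * 3^1 * 5^2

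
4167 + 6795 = 10962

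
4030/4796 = 2015/2398 =0.84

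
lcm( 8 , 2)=8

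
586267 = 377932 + 208335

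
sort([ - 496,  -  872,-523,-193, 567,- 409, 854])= [-872, - 523, - 496, - 409, - 193, 567, 854]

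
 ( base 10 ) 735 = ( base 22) 1B9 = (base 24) 16F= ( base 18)24f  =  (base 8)1337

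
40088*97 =3888536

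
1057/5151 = 1057/5151 = 0.21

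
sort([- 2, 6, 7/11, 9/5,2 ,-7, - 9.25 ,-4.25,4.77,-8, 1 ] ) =[-9.25, - 8, - 7, - 4.25, - 2,  7/11,1,9/5,2, 4.77  ,  6 ]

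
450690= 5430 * 83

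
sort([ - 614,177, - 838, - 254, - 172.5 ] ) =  [ - 838, - 614, - 254,  -  172.5, 177]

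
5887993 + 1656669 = 7544662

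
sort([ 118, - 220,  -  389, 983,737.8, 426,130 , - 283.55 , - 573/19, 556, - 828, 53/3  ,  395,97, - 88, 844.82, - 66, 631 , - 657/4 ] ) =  [ - 828, - 389, - 283.55  ,-220, - 657/4, - 88, - 66 , - 573/19,  53/3,97,118,130,395 , 426,556, 631 , 737.8,844.82,983] 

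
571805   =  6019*95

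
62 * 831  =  51522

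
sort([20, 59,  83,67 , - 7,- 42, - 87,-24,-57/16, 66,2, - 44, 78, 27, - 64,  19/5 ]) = [- 87,-64, - 44,  -  42 , - 24, -7,-57/16, 2, 19/5,  20,27,59,66, 67, 78,83] 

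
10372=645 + 9727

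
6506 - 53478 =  - 46972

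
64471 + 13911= 78382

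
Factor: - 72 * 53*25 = -2^3*3^2*5^2 *53^1=- 95400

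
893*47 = 41971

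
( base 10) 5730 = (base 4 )1121202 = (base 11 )433a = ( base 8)13142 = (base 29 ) 6NH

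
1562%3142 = 1562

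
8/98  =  4/49 = 0.08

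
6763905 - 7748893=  - 984988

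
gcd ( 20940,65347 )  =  1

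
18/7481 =18/7481 = 0.00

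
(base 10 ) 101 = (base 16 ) 65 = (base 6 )245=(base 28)3h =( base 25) 41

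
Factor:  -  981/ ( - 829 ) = 3^2*109^1*829^(-1 ) 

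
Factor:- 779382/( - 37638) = 849/41  =  3^1*41^( - 1)*283^1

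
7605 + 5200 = 12805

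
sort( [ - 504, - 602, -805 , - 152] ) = [ - 805, - 602,  -  504, - 152] 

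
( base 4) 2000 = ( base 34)3q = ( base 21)62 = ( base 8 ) 200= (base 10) 128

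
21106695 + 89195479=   110302174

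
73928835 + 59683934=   133612769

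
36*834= 30024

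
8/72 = 1/9 = 0.11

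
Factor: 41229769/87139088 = 2^ ( - 4)*7^1*23^( -1)*107^( - 1)*599^1*2213^(-1)*9833^1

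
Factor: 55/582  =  2^( - 1)*3^( - 1 ) * 5^1 *11^1*97^(-1 )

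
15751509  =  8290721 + 7460788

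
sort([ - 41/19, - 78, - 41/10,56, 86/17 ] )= [ - 78, - 41/10, - 41/19, 86/17,56] 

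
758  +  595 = 1353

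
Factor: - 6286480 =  - 2^4*5^1 * 179^1*439^1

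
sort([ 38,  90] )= [38, 90 ] 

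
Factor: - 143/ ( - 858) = 1/6= 2^( - 1) *3^( - 1)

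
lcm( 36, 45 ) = 180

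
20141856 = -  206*( - 97776)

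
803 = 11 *73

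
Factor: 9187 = 9187^1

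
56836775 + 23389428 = 80226203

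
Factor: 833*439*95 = 5^1 * 7^2*17^1 * 19^1 * 439^1 = 34740265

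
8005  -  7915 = 90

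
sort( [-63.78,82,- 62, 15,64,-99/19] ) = [ - 63.78, - 62,-99/19,15, 64,82] 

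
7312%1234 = 1142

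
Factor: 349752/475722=236/321  =  2^2*3^( - 1 )*59^1*107^( - 1 ) 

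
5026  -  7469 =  -2443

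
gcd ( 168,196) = 28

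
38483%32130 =6353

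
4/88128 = 1/22032 = 0.00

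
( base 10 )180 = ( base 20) 90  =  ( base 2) 10110100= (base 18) A0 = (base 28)6c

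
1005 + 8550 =9555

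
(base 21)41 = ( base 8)125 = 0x55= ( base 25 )3A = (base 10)85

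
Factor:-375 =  - 3^1*5^3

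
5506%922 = 896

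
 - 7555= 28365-35920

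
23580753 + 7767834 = 31348587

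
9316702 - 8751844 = 564858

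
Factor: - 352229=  - 352229^1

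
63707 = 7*9101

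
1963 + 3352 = 5315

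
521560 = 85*6136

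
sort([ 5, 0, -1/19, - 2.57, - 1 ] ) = [ -2.57,  -  1, - 1/19, 0,5]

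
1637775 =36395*45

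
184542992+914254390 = 1098797382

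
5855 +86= 5941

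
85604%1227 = 941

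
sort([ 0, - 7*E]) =[-7*E, 0] 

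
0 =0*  48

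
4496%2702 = 1794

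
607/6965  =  607/6965 =0.09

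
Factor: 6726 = 2^1*3^1 * 19^1 * 59^1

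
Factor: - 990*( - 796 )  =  2^3 * 3^2*5^1*11^1*199^1 = 788040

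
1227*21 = 25767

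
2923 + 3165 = 6088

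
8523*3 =25569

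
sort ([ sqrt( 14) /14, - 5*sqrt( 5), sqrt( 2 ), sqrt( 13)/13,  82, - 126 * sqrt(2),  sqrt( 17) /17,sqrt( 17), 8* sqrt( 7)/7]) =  [ - 126*sqrt(2),-5*sqrt( 5),sqrt( 17)/17, sqrt( 14)/14, sqrt( 13 )/13,sqrt( 2 ),  8 *sqrt(7 )/7,sqrt( 17), 82] 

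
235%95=45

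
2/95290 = 1/47645 = 0.00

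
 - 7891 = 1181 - 9072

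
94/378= 47/189 = 0.25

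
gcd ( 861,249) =3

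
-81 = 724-805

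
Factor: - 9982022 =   -  2^1*4991011^1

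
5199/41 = 5199/41 = 126.80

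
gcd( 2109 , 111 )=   111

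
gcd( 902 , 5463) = 1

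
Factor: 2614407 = 3^1*67^1 * 13007^1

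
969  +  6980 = 7949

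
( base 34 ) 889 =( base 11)7183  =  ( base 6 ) 112041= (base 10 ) 9529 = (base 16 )2539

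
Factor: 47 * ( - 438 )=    - 20586=- 2^1*3^1*47^1*73^1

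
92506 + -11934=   80572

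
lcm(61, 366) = 366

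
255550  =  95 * 2690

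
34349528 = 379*90632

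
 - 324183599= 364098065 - 688281664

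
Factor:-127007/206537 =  - 17^1* 31^1*857^( - 1) = -527/857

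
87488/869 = 100 + 588/869  =  100.68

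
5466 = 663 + 4803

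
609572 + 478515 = 1088087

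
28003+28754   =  56757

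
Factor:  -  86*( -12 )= 1032 = 2^3  *  3^1 * 43^1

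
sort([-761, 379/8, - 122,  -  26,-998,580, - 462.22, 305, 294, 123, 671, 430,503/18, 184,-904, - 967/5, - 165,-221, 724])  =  [  -  998,-904,-761, - 462.22, - 221, - 967/5, - 165,-122,  -  26, 503/18,379/8,123,184, 294, 305, 430, 580, 671,724] 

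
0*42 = 0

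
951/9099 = 317/3033 = 0.10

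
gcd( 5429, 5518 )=89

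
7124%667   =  454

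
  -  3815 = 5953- 9768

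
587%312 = 275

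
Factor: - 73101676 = -2^2*18275419^1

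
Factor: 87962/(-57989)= -854/563=- 2^1*7^1 * 61^1*563^( - 1) 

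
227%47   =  39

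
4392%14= 10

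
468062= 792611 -324549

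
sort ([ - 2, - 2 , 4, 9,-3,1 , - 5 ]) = [ - 5, - 3, - 2,  -  2,1,4, 9 ] 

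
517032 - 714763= -197731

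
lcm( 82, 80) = 3280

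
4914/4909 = 1+5/4909 = 1.00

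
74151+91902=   166053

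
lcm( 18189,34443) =1618821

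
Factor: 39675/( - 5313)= - 575/77 = - 5^2*7^(-1 )*11^( - 1 )*  23^1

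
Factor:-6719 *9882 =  - 66397158= - 2^1*3^4*61^1 * 6719^1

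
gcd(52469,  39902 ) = 71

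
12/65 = 12/65 = 0.18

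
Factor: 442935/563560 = 2^(-3)*3^3*17^1*73^( - 1 )=459/584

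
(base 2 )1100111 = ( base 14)75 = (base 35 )2x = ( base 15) 6D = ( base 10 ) 103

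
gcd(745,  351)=1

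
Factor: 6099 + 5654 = 7^1*23^1*73^1 = 11753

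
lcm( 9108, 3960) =91080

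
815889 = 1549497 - 733608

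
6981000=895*7800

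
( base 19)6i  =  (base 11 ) 110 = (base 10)132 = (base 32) 44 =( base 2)10000100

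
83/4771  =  83/4771=0.02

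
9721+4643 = 14364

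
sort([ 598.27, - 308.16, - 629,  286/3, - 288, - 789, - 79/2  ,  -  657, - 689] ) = [ - 789,- 689, - 657, - 629, - 308.16,  -  288, - 79/2,286/3,598.27]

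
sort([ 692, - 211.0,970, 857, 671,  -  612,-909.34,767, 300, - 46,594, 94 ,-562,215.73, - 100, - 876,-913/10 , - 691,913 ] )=[-909.34,-876, - 691, - 612, - 562,  -  211.0,-100,-913/10,- 46,94,215.73,300, 594, 671,692,767, 857, 913,970] 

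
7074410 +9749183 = 16823593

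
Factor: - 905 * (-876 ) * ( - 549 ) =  - 435236220 = -2^2*3^3*5^1*61^1*73^1*181^1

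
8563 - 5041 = 3522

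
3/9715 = 3/9715 = 0.00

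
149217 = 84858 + 64359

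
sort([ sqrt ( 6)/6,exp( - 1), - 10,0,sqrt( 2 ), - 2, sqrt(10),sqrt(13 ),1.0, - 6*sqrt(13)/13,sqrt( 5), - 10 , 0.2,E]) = [- 10,  -  10, - 2, - 6  *  sqrt( 13 )/13, 0,0.2, exp( - 1),sqrt(6)/6,1.0,sqrt(2),sqrt(5),E, sqrt(10), sqrt(13)]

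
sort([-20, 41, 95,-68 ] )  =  [-68 , - 20,41, 95 ] 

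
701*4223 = 2960323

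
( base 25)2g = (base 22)30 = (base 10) 66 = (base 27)2c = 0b1000010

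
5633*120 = 675960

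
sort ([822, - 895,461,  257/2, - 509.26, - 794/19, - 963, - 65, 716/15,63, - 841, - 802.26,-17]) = [ - 963, - 895,-841, - 802.26, - 509.26,-65, - 794/19 ,-17,716/15 , 63,257/2 , 461,822]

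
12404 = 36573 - 24169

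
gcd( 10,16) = 2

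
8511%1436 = 1331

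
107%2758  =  107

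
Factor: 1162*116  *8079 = 1088984568 = 2^3*3^1*7^1 * 29^1*83^1 * 2693^1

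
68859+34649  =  103508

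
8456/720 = 11 + 67/90 = 11.74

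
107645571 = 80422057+27223514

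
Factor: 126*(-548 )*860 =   -  2^5*3^2*5^1* 7^1 * 43^1*137^1=- 59381280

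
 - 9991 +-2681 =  - 12672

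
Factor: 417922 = 2^1*208961^1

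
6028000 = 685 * 8800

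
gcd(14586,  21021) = 429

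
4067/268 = 15 + 47/268=15.18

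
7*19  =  133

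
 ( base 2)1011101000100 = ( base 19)G99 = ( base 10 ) 5956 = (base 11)4525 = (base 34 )556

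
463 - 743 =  - 280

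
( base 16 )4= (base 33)4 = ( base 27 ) 4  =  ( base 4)10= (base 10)4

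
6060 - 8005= - 1945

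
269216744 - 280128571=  - 10911827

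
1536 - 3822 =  - 2286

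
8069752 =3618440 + 4451312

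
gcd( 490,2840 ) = 10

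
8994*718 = 6457692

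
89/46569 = 89/46569 =0.00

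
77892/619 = 125 + 517/619 =125.84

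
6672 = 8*834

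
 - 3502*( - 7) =24514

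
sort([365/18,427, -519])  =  [- 519, 365/18, 427 ]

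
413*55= 22715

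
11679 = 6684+4995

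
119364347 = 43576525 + 75787822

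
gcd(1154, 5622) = 2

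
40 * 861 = 34440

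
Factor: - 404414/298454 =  - 229/169 = - 13^( - 2 )*229^1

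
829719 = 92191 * 9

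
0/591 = 0 = 0.00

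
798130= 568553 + 229577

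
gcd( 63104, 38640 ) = 16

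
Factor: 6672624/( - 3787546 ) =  - 2^3*3^1*7^1 * 2837^1*270539^(  -  1 ) = - 476616/270539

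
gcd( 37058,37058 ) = 37058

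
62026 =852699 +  - 790673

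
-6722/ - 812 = 8 + 113/406 = 8.28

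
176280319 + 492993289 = 669273608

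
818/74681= 818/74681 = 0.01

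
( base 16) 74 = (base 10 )116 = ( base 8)164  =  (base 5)431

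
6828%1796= 1440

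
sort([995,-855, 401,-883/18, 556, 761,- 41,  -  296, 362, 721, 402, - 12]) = [ - 855,-296, - 883/18,  -  41 ,-12,362, 401,  402, 556 , 721, 761, 995]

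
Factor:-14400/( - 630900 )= 2^4*701^(  -  1) = 16/701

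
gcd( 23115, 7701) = 3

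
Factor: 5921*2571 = 3^1*31^1*191^1*857^1 = 15222891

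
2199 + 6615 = 8814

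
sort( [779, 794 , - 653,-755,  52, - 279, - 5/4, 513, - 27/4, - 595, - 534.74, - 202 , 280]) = [ - 755, - 653,  -  595, - 534.74, - 279, - 202, - 27/4,-5/4, 52 , 280,513,779, 794 ]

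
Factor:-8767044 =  -2^2*3^2*11^1*13^2*131^1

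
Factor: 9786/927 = 3262/309 = 2^1*3^( - 1 )*7^1 * 103^( - 1 )*233^1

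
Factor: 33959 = 29^1*1171^1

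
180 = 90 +90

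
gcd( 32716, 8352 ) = 4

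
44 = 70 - 26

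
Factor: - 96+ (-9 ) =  - 3^1*5^1*7^1   =  - 105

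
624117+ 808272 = 1432389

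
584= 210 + 374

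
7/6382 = 7/6382  =  0.00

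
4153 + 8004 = 12157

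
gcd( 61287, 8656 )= 1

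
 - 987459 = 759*(-1301)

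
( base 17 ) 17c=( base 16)1A4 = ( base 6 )1540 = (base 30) E0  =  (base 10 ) 420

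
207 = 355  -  148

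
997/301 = 997/301 = 3.31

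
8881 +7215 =16096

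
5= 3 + 2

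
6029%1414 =373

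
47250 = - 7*( - 6750)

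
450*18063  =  8128350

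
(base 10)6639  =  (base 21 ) f13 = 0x19ef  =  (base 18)128F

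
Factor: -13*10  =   - 2^1*5^1*13^1 = - 130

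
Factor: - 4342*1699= - 7377058 = - 2^1*13^1*167^1*1699^1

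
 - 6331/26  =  -487/2 = - 243.50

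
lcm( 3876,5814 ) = 11628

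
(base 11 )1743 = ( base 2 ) 100010110001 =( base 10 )2225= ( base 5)32400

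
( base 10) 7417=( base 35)61W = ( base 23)E0B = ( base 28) 9CP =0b1110011111001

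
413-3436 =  - 3023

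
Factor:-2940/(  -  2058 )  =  2^1 * 5^1*7^(-1 ) = 10/7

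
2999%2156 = 843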